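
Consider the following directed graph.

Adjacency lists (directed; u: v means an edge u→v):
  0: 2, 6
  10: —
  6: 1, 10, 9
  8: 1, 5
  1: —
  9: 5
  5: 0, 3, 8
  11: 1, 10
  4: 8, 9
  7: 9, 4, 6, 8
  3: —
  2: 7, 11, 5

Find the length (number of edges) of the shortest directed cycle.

2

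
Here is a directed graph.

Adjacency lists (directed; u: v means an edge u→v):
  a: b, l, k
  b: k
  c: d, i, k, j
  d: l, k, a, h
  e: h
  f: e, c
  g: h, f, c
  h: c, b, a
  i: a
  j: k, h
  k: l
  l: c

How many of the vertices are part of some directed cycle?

A vertex is on a directed cycle iff it belongs to a strongly connected component of size ≥ 2 (or has a self-loop).
The vertices on cycles are {a, b, c, d, h, i, j, k, l} — 9 in total.

9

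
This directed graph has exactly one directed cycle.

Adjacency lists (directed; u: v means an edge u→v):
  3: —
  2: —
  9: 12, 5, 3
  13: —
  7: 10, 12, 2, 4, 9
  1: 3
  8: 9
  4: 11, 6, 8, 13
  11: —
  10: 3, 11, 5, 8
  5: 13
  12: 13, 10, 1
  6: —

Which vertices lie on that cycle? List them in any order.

8, 9, 10, 12

DFS with gray/black marking from 9:
9 gray
  12 gray
    13 gray
    13 black
    10 gray
      3 gray
      3 black
      11 gray
      11 black
      5 gray
        5→13: 13 black — skip
      5 black
      8 gray
        8→9: 9 is gray → back edge
Back edge closes the cycle 9 → 12 → 10 → 8 → 9; its vertices are {8, 9, 10, 12}.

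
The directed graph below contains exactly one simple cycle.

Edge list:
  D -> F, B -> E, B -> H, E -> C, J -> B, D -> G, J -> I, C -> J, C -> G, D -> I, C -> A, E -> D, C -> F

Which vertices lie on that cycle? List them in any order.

DFS with gray/black marking from J:
J gray
  I gray
  I black
  B gray
    E gray
      D gray
        D→I: I black — skip
        G gray
        G black
        F gray
        F black
      D black
      C gray
        A gray
        A black
        C→G: G black — skip
        C→J: J is gray → back edge
Back edge closes the cycle J → B → E → C → J; its vertices are {B, C, E, J}.

B, C, E, J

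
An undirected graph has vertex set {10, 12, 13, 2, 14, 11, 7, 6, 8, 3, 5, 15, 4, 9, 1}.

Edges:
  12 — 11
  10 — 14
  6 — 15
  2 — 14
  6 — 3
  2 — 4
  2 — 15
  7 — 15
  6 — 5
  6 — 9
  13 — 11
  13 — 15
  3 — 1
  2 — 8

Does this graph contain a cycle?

DFS, tracking each vertex's parent; an edge to a visited non-parent vertex closes a cycle.
Start from 3:
visit 3 (parent –)
  visit 1 (parent 3)
    1–3: parent, skip
  visit 6 (parent 3)
    6–3: parent, skip
    visit 15 (parent 6)
      visit 13 (parent 15)
        13–15: parent, skip
        visit 11 (parent 13)
          11–13: parent, skip
          visit 12 (parent 11)
            12–11: parent, skip
      visit 7 (parent 15)
        7–15: parent, skip
      visit 2 (parent 15)
        visit 8 (parent 2)
          8–2: parent, skip
        visit 4 (parent 2)
          4–2: parent, skip
        visit 14 (parent 2)
          14–2: parent, skip
          visit 10 (parent 14)
            10–14: parent, skip
        2–15: parent, skip
      15–6: parent, skip
    visit 9 (parent 6)
      9–6: parent, skip
    visit 5 (parent 6)
      5–6: parent, skip
No non-parent visited neighbor found — the graph is a forest.

No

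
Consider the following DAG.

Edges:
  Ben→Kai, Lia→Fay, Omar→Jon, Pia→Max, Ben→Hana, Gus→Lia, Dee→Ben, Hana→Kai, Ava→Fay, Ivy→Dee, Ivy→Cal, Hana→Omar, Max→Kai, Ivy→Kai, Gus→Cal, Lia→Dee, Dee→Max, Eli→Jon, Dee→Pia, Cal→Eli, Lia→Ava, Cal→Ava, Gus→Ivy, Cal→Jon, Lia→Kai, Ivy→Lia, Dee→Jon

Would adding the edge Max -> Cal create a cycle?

Adding Max→Cal creates a cycle iff Cal can already reach Max.
Explore from Cal: no path reaches Max. The graph stays acyclic.

No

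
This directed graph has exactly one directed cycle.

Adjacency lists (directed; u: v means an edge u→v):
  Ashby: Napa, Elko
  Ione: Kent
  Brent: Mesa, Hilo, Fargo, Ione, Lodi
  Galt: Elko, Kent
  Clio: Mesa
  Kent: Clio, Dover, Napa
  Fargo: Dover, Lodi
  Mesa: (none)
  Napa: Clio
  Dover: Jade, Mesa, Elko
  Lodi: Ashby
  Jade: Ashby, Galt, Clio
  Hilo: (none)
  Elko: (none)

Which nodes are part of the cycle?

Galt, Jade, Kent, Dover

DFS with gray/black marking from Kent:
Kent gray
  Clio gray
    Mesa gray
    Mesa black
  Clio black
  Dover gray
    Jade gray
      Ashby gray
        Napa gray
          Napa→Clio: Clio black — skip
        Napa black
        Elko gray
        Elko black
      Ashby black
      Galt gray
        Galt→Elko: Elko black — skip
        Galt→Kent: Kent is gray → back edge
Back edge closes the cycle Kent → Dover → Jade → Galt → Kent; its vertices are {Galt, Jade, Kent, Dover}.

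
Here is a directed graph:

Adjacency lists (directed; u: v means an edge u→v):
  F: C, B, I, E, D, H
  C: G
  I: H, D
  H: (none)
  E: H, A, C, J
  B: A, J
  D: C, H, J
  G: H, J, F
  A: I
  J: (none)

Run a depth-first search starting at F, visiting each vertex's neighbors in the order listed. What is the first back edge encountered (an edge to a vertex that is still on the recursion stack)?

DFS from F (visiting each vertex's neighbors in the order listed); mark gray on enter, black on exit:
F gray
  C gray
    G gray
      H gray
      H black
      J gray
      J black
      G→F: F is gray → back edge
First back edge: G → F.

G→F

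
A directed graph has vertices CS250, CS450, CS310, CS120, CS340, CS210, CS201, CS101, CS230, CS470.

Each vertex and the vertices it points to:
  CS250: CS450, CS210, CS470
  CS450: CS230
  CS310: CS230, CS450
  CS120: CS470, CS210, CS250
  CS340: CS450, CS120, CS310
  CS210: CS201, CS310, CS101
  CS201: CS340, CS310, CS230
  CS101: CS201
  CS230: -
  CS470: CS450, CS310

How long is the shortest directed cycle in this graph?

4

For each vertex v, BFS finds the shortest path from v back to v.
The shortest such closed walk is CS340 → CS120 → CS210 → CS201 → CS340, length 4.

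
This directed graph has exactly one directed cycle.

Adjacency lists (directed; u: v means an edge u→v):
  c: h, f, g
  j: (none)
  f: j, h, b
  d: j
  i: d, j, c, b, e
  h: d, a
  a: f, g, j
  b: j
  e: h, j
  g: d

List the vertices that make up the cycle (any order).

DFS with gray/black marking from f:
f gray
  j gray
  j black
  h gray
    d gray
      d→j: j black — skip
    d black
    a gray
      a→f: f is gray → back edge
Back edge closes the cycle f → h → a → f; its vertices are {a, f, h}.

a, f, h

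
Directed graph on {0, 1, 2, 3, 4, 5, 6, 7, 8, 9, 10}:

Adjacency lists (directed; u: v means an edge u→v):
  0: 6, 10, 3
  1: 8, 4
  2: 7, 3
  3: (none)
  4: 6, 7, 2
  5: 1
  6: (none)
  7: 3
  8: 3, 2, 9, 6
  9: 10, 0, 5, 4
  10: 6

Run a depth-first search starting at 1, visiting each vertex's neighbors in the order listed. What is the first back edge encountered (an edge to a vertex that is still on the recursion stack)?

DFS from 1 (visiting each vertex's neighbors in the order listed); mark gray on enter, black on exit:
1 gray
  8 gray
    3 gray
    3 black
    2 gray
      7 gray
        7→3: 3 black — skip
      7 black
      2→3: 3 black — skip
    2 black
    9 gray
      10 gray
        6 gray
        6 black
      10 black
      0 gray
        0→6: 6 black — skip
        0→10: 10 black — skip
        0→3: 3 black — skip
      0 black
      5 gray
        5→1: 1 is gray → back edge
First back edge: 5 → 1.

5->1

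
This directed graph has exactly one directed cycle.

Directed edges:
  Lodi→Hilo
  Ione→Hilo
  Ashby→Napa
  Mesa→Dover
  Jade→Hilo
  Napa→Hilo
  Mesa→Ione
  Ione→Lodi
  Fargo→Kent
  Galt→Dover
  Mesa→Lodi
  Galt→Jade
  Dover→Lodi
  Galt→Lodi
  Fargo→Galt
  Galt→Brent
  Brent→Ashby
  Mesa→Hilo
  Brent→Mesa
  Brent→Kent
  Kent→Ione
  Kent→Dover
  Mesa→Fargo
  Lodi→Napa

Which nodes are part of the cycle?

Galt, Mesa, Brent, Fargo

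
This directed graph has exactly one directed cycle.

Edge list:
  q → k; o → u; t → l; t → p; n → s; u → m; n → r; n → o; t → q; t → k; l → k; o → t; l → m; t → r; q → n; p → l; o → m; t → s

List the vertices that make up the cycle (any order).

n, o, q, t

DFS with gray/black marking from o:
o gray
  t gray
    k gray
    k black
    s gray
    s black
    l gray
      m gray
      m black
      l→k: k black — skip
    l black
    r gray
    r black
    q gray
      n gray
        n→s: s black — skip
        n→o: o is gray → back edge
Back edge closes the cycle o → t → q → n → o; its vertices are {n, o, q, t}.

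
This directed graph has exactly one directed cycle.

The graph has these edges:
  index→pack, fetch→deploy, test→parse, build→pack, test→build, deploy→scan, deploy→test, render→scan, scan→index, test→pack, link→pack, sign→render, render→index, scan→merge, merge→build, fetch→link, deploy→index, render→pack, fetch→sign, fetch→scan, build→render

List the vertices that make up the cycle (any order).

scan, build, merge, render

DFS with gray/black marking from scan:
scan gray
  index gray
    pack gray
    pack black
  index black
  merge gray
    build gray
      render gray
        render→scan: scan is gray → back edge
Back edge closes the cycle scan → merge → build → render → scan; its vertices are {scan, build, merge, render}.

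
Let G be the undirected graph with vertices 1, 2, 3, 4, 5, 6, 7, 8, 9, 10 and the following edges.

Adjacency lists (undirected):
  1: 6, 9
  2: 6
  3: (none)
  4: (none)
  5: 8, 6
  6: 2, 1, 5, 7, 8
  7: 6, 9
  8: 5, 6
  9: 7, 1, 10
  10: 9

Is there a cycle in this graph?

Yes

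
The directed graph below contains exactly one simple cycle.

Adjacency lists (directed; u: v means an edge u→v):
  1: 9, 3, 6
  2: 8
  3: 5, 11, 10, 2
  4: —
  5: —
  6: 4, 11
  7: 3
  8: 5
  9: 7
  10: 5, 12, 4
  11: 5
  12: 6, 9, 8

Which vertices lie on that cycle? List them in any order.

DFS with gray/black marking from 3:
3 gray
  5 gray
  5 black
  11 gray
    11→5: 5 black — skip
  11 black
  10 gray
    10→5: 5 black — skip
    12 gray
      6 gray
        4 gray
        4 black
        6→11: 11 black — skip
      6 black
      9 gray
        7 gray
          7→3: 3 is gray → back edge
Back edge closes the cycle 3 → 10 → 12 → 9 → 7 → 3; its vertices are {3, 7, 9, 10, 12}.

3, 7, 9, 10, 12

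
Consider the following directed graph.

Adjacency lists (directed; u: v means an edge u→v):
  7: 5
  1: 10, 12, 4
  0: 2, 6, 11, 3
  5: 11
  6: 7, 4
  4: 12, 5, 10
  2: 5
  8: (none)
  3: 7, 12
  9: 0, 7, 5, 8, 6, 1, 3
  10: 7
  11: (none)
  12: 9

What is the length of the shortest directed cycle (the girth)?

3

For each vertex v, BFS finds the shortest path from v back to v.
The shortest such closed walk is 9 → 3 → 12 → 9, length 3.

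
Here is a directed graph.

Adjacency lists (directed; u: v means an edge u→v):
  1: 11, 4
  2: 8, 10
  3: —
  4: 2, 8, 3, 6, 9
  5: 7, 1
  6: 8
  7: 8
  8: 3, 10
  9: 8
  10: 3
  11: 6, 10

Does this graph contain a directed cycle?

DFS with white/gray/black marking, starting from 11:
11 gray
  6 gray
    8 gray
      3 gray
      3 black
      10 gray
        10→3: 3 black — skip
      10 black
    8 black
  6 black
  11→10: 10 black — skip
11 black
1 gray
  1→11: 11 black — skip
  4 gray
    2 gray
      2→8: 8 black — skip
      2→10: 10 black — skip
    2 black
    4→8: 8 black — skip
    4→3: 3 black — skip
    4→6: 6 black — skip
    9 gray
      9→8: 8 black — skip
    9 black
  4 black
1 black
5 gray
  7 gray
    7→8: 8 black — skip
  7 black
  5→1: 1 black — skip
5 black
Every edge goes to a white or black vertex — no back edge, so the graph is acyclic.

No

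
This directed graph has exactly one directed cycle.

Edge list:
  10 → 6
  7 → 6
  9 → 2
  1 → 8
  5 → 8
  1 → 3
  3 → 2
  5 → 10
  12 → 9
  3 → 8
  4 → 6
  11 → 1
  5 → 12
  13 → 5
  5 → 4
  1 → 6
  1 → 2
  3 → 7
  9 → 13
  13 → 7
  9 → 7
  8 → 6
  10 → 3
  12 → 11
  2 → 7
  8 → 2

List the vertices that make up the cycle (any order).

5, 9, 12, 13

DFS with gray/black marking from 5:
5 gray
  10 gray
    6 gray
    6 black
    3 gray
      8 gray
        8→6: 6 black — skip
        2 gray
          7 gray
            7→6: 6 black — skip
          7 black
        2 black
      8 black
      3→7: 7 black — skip
      3→2: 2 black — skip
    3 black
  10 black
  5→8: 8 black — skip
  12 gray
    11 gray
      1 gray
        1→8: 8 black — skip
        1→3: 3 black — skip
        1→6: 6 black — skip
        1→2: 2 black — skip
      1 black
    11 black
    9 gray
      9→2: 2 black — skip
      9→7: 7 black — skip
      13 gray
        13→7: 7 black — skip
        13→5: 5 is gray → back edge
Back edge closes the cycle 5 → 12 → 9 → 13 → 5; its vertices are {5, 9, 12, 13}.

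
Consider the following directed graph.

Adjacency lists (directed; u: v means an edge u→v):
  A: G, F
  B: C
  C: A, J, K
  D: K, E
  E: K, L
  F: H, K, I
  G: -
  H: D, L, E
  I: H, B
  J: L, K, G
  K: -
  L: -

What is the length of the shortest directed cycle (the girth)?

5

For each vertex v, BFS finds the shortest path from v back to v.
The shortest such closed walk is C → A → F → I → B → C, length 5.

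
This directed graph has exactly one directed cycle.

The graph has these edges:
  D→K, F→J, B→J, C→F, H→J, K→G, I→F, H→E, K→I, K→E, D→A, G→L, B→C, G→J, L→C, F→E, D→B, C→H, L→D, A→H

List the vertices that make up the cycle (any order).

DFS with gray/black marking from L:
L gray
  D gray
    A gray
      H gray
        J gray
        J black
        E gray
        E black
      H black
    A black
    K gray
      K→E: E black — skip
      I gray
        F gray
          F→E: E black — skip
          F→J: J black — skip
        F black
      I black
      G gray
        G→J: J black — skip
        G→L: L is gray → back edge
Back edge closes the cycle L → D → K → G → L; its vertices are {D, G, K, L}.

D, G, K, L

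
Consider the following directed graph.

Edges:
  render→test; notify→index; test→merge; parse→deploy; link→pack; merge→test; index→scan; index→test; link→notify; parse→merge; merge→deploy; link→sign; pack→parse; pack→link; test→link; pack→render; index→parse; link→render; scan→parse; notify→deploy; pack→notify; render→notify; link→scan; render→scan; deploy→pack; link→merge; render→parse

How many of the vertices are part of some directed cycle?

A vertex is on a directed cycle iff it belongs to a strongly connected component of size ≥ 2 (or has a self-loop).
The vertices on cycles are {link, pack, scan, test, index, merge, parse, deploy, notify, render} — 10 in total.

10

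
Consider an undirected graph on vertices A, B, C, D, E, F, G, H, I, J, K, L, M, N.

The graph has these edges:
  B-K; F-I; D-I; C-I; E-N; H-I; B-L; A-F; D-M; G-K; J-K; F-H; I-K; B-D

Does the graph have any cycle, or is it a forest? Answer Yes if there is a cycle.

DFS, tracking each vertex's parent; an edge to a visited non-parent vertex closes a cycle.
Start from D:
visit D (parent –)
  visit B (parent D)
    visit K (parent B)
      K–B: parent, skip
      visit I (parent K)
        I–K: parent, skip
        visit C (parent I)
          C–I: parent, skip
        visit F (parent I)
          visit H (parent F)
            H–F: parent, skip
            H–I: I visited and ≠ parent → cycle
Cycle: I – F – H – I.

Yes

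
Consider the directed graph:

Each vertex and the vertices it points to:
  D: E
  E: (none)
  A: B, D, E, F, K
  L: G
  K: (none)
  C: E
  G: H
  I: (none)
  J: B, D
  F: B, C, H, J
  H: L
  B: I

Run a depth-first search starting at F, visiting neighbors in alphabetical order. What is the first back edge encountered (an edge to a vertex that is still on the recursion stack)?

G->H

DFS from F (visiting neighbors in alphabetical order); mark gray on enter, black on exit:
F gray
  B gray
    I gray
    I black
  B black
  C gray
    E gray
    E black
  C black
  H gray
    L gray
      G gray
        G→H: H is gray → back edge
First back edge: G → H.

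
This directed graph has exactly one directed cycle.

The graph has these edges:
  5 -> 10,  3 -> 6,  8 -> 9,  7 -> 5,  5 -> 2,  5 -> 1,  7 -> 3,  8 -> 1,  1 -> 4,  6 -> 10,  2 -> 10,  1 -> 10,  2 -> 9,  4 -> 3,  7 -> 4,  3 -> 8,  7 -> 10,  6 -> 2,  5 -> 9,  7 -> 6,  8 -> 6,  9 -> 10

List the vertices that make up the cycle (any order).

DFS with gray/black marking from 4:
4 gray
  3 gray
    8 gray
      9 gray
        10 gray
        10 black
      9 black
      1 gray
        1→4: 4 is gray → back edge
Back edge closes the cycle 4 → 3 → 8 → 1 → 4; its vertices are {1, 3, 4, 8}.

1, 3, 4, 8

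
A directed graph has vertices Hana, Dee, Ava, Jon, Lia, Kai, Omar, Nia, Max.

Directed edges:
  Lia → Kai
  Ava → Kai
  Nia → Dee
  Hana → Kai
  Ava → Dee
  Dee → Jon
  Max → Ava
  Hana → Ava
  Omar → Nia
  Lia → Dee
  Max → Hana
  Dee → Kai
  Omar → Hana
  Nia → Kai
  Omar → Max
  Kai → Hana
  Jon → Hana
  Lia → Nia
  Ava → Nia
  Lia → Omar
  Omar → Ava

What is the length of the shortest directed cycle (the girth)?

For each vertex v, BFS finds the shortest path from v back to v.
The shortest such closed walk is Hana → Kai → Hana, length 2.

2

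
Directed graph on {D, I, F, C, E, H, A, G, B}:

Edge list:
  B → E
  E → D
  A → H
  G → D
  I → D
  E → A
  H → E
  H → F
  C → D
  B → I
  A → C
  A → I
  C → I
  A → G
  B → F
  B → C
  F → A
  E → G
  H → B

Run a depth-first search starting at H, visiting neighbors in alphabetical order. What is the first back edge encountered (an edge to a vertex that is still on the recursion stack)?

DFS from H (visiting neighbors in alphabetical order); mark gray on enter, black on exit:
H gray
  B gray
    C gray
      D gray
      D black
      I gray
        I→D: D black — skip
      I black
    C black
    E gray
      A gray
        A→C: C black — skip
        G gray
          G→D: D black — skip
        G black
        A→H: H is gray → back edge
First back edge: A → H.

A->H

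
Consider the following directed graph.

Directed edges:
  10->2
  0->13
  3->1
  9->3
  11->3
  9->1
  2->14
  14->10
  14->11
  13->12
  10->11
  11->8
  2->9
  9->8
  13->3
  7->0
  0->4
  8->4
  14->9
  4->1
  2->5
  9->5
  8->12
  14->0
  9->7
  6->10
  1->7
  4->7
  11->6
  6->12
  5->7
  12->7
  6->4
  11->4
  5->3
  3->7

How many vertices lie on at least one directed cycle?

12

A vertex is on a directed cycle iff it belongs to a strongly connected component of size ≥ 2 (or has a self-loop).
The vertices on cycles are {0, 1, 2, 3, 4, 6, 7, 10, 11, 12, 13, 14} — 12 in total.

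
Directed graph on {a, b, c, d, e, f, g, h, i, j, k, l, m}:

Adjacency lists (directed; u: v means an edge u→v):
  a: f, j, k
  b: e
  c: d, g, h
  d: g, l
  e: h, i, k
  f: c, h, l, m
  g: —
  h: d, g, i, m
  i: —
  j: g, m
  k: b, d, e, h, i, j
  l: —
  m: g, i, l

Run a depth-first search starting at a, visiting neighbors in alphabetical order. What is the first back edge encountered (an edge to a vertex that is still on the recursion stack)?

DFS from a (visiting neighbors in alphabetical order); mark gray on enter, black on exit:
a gray
  f gray
    c gray
      d gray
        g gray
        g black
        l gray
        l black
      d black
      c→g: g black — skip
      h gray
        h→d: d black — skip
        h→g: g black — skip
        i gray
        i black
        m gray
          m→g: g black — skip
          m→i: i black — skip
          m→l: l black — skip
        m black
      h black
    c black
    f→h: h black — skip
    f→l: l black — skip
    f→m: m black — skip
  f black
  j gray
    j→g: g black — skip
    j→m: m black — skip
  j black
  k gray
    b gray
      e gray
        e→h: h black — skip
        e→i: i black — skip
        e→k: k is gray → back edge
First back edge: e → k.

e→k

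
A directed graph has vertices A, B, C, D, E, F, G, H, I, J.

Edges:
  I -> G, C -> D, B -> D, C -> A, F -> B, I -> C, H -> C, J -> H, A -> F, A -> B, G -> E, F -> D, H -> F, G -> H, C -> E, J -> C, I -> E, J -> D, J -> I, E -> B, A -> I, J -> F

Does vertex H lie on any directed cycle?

Yes

H is on a cycle iff H can reach itself via ≥1 edge.
H → C → A → I → G → H — yes.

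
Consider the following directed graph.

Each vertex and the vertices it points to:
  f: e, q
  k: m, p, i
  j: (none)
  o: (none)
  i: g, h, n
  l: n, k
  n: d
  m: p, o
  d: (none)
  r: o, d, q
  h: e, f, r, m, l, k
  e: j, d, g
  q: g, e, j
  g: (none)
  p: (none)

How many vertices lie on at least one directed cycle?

4

A vertex is on a directed cycle iff it belongs to a strongly connected component of size ≥ 2 (or has a self-loop).
The vertices on cycles are {h, i, k, l} — 4 in total.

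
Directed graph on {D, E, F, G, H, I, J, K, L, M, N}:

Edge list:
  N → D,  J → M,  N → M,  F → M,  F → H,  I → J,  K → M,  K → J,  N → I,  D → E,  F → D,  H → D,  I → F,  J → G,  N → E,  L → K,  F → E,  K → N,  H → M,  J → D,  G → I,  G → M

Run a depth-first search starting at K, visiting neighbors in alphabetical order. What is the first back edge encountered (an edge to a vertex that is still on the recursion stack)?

I->J

DFS from K (visiting neighbors in alphabetical order); mark gray on enter, black on exit:
K gray
  J gray
    D gray
      E gray
      E black
    D black
    G gray
      I gray
        F gray
          F→D: D black — skip
          F→E: E black — skip
          H gray
            H→D: D black — skip
            M gray
            M black
          H black
          F→M: M black — skip
        F black
        I→J: J is gray → back edge
First back edge: I → J.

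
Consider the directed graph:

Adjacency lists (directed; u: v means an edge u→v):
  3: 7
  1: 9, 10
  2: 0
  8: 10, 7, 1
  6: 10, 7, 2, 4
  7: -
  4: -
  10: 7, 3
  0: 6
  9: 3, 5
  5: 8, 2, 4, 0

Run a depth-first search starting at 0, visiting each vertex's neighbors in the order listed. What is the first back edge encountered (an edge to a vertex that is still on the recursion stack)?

2->0

DFS from 0 (visiting each vertex's neighbors in the order listed); mark gray on enter, black on exit:
0 gray
  6 gray
    10 gray
      7 gray
      7 black
      3 gray
        3→7: 7 black — skip
      3 black
    10 black
    6→7: 7 black — skip
    2 gray
      2→0: 0 is gray → back edge
First back edge: 2 → 0.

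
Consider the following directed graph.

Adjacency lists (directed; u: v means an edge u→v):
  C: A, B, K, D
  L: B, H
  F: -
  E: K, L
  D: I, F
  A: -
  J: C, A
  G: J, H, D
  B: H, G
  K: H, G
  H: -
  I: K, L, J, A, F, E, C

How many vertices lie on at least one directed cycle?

A vertex is on a directed cycle iff it belongs to a strongly connected component of size ≥ 2 (or has a self-loop).
The vertices on cycles are {B, C, D, E, G, I, J, K, L} — 9 in total.

9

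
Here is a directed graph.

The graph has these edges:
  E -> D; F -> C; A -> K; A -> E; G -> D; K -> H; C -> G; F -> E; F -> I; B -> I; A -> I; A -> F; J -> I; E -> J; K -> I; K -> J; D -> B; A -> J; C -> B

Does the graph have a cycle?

No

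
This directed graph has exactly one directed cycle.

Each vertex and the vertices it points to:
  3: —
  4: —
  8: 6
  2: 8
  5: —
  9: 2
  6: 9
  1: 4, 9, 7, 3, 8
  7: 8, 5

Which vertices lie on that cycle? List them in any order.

2, 6, 8, 9

DFS with gray/black marking from 9:
9 gray
  2 gray
    8 gray
      6 gray
        6→9: 9 is gray → back edge
Back edge closes the cycle 9 → 2 → 8 → 6 → 9; its vertices are {2, 6, 8, 9}.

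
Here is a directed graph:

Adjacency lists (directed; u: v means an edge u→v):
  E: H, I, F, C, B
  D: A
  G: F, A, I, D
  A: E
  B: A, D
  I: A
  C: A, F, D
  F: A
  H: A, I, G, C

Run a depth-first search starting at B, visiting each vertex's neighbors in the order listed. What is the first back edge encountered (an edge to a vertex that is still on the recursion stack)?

H->A

DFS from B (visiting each vertex's neighbors in the order listed); mark gray on enter, black on exit:
B gray
  A gray
    E gray
      H gray
        H→A: A is gray → back edge
First back edge: H → A.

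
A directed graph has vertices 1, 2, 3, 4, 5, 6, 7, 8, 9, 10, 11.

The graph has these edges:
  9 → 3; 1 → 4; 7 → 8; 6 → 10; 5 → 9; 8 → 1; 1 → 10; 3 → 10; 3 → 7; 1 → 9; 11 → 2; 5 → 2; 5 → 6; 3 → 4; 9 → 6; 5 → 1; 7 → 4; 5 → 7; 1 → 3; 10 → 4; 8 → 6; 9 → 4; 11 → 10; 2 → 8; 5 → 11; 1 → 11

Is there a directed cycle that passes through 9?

9 is on a cycle iff 9 can reach itself via ≥1 edge.
9 → 3 → 7 → 8 → 1 → 9 — yes.

Yes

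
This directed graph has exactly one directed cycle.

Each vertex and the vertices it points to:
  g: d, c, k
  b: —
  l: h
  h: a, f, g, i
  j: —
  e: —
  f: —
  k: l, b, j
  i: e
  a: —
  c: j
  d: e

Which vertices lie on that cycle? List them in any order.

DFS with gray/black marking from h:
h gray
  a gray
  a black
  f gray
  f black
  g gray
    d gray
      e gray
      e black
    d black
    c gray
      j gray
      j black
    c black
    k gray
      l gray
        l→h: h is gray → back edge
Back edge closes the cycle h → g → k → l → h; its vertices are {g, h, k, l}.

g, h, k, l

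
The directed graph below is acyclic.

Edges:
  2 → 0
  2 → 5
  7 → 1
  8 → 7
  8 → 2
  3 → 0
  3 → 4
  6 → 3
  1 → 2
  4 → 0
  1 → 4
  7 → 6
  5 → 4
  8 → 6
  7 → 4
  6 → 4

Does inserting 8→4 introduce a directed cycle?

No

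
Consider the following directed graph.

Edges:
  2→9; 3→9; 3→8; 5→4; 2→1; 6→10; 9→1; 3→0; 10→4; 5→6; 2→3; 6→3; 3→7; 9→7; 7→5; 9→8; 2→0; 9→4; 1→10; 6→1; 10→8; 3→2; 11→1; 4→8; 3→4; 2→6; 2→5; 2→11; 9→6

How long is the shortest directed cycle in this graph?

For each vertex v, BFS finds the shortest path from v back to v.
The shortest such closed walk is 2 → 3 → 2, length 2.

2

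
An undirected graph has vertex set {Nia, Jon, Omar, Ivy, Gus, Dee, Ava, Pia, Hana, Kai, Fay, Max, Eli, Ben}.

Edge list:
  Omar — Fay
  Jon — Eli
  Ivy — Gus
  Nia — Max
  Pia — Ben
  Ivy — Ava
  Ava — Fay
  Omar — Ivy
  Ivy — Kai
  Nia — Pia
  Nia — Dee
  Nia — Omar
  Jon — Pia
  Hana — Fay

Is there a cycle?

Yes

DFS, tracking each vertex's parent; an edge to a visited non-parent vertex closes a cycle.
Start from Fay:
visit Fay (parent –)
  visit Hana (parent Fay)
    Hana–Fay: parent, skip
  visit Omar (parent Fay)
    visit Ivy (parent Omar)
      visit Kai (parent Ivy)
        Kai–Ivy: parent, skip
      visit Gus (parent Ivy)
        Gus–Ivy: parent, skip
      Ivy–Omar: parent, skip
      visit Ava (parent Ivy)
        Ava–Fay: Fay visited and ≠ parent → cycle
Cycle: Fay – Omar – Ivy – Ava – Fay.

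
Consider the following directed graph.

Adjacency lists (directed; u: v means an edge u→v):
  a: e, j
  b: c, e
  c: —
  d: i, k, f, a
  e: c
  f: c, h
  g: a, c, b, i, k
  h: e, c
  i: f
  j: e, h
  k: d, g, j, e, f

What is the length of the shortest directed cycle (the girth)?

2

For each vertex v, BFS finds the shortest path from v back to v.
The shortest such closed walk is d → k → d, length 2.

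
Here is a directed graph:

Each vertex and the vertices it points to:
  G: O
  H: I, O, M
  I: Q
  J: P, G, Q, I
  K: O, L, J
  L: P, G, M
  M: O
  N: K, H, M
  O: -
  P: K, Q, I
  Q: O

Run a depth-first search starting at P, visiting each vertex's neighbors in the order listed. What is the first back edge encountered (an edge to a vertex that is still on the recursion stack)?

DFS from P (visiting each vertex's neighbors in the order listed); mark gray on enter, black on exit:
P gray
  K gray
    O gray
    O black
    L gray
      L→P: P is gray → back edge
First back edge: L → P.

L->P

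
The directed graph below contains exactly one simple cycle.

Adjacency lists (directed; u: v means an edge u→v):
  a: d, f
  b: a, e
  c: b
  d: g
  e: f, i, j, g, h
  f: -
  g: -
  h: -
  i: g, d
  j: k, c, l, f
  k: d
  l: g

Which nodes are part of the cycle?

b, c, e, j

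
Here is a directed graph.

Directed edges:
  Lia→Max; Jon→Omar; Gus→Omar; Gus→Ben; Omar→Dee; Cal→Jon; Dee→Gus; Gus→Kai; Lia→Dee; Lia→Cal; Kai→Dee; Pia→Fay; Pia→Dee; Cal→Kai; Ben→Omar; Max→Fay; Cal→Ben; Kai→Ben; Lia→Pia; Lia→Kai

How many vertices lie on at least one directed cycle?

A vertex is on a directed cycle iff it belongs to a strongly connected component of size ≥ 2 (or has a self-loop).
The vertices on cycles are {Ben, Dee, Gus, Kai, Omar} — 5 in total.

5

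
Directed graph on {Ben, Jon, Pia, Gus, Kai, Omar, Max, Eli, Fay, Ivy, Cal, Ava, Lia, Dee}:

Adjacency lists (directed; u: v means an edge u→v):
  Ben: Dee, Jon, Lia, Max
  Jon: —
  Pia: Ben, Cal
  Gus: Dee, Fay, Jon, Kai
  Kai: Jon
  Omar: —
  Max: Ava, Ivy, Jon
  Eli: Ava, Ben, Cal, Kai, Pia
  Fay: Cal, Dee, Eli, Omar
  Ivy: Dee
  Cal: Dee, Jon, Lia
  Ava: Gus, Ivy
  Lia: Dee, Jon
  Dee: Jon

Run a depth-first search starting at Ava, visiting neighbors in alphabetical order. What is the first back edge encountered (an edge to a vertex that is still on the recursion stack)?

Eli→Ava

DFS from Ava (visiting neighbors in alphabetical order); mark gray on enter, black on exit:
Ava gray
  Gus gray
    Dee gray
      Jon gray
      Jon black
    Dee black
    Fay gray
      Cal gray
        Cal→Dee: Dee black — skip
        Cal→Jon: Jon black — skip
        Lia gray
          Lia→Dee: Dee black — skip
          Lia→Jon: Jon black — skip
        Lia black
      Cal black
      Fay→Dee: Dee black — skip
      Eli gray
        Eli→Ava: Ava is gray → back edge
First back edge: Eli → Ava.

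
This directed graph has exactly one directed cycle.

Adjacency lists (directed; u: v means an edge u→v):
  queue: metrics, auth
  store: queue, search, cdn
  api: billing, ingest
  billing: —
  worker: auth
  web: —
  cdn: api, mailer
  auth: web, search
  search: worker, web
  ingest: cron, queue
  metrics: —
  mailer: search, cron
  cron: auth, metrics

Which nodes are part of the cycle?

auth, search, worker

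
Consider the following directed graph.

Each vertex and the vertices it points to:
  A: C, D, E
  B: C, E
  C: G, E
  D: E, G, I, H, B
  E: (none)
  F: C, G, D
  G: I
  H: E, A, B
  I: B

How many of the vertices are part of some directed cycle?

7

A vertex is on a directed cycle iff it belongs to a strongly connected component of size ≥ 2 (or has a self-loop).
The vertices on cycles are {A, B, C, D, G, H, I} — 7 in total.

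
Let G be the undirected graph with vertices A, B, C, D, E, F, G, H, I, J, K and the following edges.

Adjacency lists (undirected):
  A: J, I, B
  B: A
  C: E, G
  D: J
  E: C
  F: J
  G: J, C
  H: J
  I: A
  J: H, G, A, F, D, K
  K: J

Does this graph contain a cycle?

No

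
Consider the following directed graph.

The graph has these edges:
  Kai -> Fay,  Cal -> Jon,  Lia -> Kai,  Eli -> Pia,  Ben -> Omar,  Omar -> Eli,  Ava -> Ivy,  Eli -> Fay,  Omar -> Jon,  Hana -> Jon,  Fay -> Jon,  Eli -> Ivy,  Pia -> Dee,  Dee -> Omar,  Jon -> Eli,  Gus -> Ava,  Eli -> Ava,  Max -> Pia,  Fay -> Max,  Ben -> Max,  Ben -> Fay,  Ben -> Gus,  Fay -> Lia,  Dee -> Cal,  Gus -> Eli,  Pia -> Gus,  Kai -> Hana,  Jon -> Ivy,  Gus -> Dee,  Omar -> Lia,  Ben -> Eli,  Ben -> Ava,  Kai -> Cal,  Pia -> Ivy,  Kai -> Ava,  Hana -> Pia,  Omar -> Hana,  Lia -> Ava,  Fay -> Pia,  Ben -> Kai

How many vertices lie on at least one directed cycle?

12

A vertex is on a directed cycle iff it belongs to a strongly connected component of size ≥ 2 (or has a self-loop).
The vertices on cycles are {Cal, Dee, Eli, Fay, Gus, Jon, Kai, Lia, Max, Pia, Hana, Omar} — 12 in total.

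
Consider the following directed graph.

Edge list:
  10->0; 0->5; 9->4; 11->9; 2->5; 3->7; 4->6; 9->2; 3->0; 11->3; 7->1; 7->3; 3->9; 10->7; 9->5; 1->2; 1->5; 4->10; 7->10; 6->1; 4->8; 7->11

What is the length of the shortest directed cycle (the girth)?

2

For each vertex v, BFS finds the shortest path from v back to v.
The shortest such closed walk is 7 → 3 → 7, length 2.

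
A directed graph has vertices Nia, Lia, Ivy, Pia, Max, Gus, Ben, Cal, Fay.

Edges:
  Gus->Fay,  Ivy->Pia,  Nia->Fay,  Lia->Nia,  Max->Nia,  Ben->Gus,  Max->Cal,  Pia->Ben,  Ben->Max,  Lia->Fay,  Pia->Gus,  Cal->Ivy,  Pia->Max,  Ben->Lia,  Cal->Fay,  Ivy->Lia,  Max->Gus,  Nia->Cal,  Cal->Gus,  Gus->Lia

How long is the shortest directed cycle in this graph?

For each vertex v, BFS finds the shortest path from v back to v.
The shortest such closed walk is Ivy → Pia → Max → Cal → Ivy, length 4.

4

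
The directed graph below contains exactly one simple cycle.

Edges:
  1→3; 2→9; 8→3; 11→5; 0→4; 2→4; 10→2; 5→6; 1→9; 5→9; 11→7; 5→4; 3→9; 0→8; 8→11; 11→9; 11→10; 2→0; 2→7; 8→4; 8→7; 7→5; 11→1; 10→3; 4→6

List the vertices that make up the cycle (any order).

0, 2, 8, 10, 11

DFS with gray/black marking from 8:
8 gray
  3 gray
    9 gray
    9 black
  3 black
  7 gray
    5 gray
      4 gray
        6 gray
        6 black
      4 black
      5→9: 9 black — skip
      5→6: 6 black — skip
    5 black
  7 black
  8→4: 4 black — skip
  11 gray
    10 gray
      10→3: 3 black — skip
      2 gray
        0 gray
          0→4: 4 black — skip
          0→8: 8 is gray → back edge
Back edge closes the cycle 8 → 11 → 10 → 2 → 0 → 8; its vertices are {0, 2, 8, 10, 11}.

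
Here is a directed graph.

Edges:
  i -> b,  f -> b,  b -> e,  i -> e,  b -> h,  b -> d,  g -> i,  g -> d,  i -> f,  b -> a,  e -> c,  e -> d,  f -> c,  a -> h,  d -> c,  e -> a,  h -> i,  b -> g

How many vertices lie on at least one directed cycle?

A vertex is on a directed cycle iff it belongs to a strongly connected component of size ≥ 2 (or has a self-loop).
The vertices on cycles are {a, b, e, f, g, h, i} — 7 in total.

7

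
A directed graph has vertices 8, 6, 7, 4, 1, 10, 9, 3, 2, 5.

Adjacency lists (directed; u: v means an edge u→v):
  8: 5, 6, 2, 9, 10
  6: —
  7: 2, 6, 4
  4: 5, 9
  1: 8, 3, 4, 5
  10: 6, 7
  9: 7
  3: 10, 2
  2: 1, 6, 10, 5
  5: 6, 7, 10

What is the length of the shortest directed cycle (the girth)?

3

For each vertex v, BFS finds the shortest path from v back to v.
The shortest such closed walk is 1 → 3 → 2 → 1, length 3.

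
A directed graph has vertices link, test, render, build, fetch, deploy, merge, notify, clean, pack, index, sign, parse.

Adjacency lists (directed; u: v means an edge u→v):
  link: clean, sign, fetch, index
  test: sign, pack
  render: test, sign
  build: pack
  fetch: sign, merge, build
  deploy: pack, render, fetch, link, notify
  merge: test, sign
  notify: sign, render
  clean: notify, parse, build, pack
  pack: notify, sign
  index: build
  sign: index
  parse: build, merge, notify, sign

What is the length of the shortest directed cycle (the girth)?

4

For each vertex v, BFS finds the shortest path from v back to v.
The shortest such closed walk is render → test → pack → notify → render, length 4.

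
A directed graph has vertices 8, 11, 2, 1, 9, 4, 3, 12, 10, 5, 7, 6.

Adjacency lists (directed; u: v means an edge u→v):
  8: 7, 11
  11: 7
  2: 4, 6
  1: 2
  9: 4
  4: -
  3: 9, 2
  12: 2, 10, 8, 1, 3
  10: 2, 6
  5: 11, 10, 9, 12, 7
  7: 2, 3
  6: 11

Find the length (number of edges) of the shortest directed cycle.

4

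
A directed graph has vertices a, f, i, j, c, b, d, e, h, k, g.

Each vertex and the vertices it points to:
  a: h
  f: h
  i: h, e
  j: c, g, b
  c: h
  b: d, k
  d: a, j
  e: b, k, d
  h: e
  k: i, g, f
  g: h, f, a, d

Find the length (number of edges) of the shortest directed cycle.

3

For each vertex v, BFS finds the shortest path from v back to v.
The shortest such closed walk is e → k → i → e, length 3.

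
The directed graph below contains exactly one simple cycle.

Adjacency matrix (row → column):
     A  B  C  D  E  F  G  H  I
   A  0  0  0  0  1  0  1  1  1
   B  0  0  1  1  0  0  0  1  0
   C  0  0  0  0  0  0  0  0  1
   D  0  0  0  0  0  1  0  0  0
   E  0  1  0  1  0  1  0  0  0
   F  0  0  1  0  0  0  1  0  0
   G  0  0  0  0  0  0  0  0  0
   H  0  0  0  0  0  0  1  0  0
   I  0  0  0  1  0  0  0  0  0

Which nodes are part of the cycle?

C, D, F, I

DFS with gray/black marking from I:
I gray
  D gray
    F gray
      G gray
      G black
      C gray
        C→I: I is gray → back edge
Back edge closes the cycle I → D → F → C → I; its vertices are {C, D, F, I}.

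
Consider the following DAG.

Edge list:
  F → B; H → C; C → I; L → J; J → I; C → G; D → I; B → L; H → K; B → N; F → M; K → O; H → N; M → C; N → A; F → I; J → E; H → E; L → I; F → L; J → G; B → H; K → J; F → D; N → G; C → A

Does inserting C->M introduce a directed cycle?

Yes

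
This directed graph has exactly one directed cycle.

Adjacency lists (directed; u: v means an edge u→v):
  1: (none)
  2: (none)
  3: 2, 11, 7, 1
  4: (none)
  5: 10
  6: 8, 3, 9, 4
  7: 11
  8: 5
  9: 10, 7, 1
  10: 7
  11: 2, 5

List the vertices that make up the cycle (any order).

5, 7, 10, 11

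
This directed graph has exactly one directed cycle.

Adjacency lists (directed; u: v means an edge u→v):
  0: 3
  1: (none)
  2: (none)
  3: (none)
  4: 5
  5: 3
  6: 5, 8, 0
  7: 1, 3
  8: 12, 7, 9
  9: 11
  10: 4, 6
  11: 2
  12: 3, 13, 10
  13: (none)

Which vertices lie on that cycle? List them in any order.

6, 8, 10, 12

DFS with gray/black marking from 8:
8 gray
  12 gray
    3 gray
    3 black
    13 gray
    13 black
    10 gray
      4 gray
        5 gray
          5→3: 3 black — skip
        5 black
      4 black
      6 gray
        6→5: 5 black — skip
        6→8: 8 is gray → back edge
Back edge closes the cycle 8 → 12 → 10 → 6 → 8; its vertices are {6, 8, 10, 12}.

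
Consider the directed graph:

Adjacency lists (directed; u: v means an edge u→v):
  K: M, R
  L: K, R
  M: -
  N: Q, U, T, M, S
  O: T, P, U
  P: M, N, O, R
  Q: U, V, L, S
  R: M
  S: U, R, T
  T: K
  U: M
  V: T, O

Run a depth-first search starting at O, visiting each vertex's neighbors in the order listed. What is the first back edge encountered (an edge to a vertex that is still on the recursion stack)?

V->O

DFS from O (visiting each vertex's neighbors in the order listed); mark gray on enter, black on exit:
O gray
  T gray
    K gray
      M gray
      M black
      R gray
        R→M: M black — skip
      R black
    K black
  T black
  P gray
    P→M: M black — skip
    N gray
      Q gray
        U gray
          U→M: M black — skip
        U black
        V gray
          V→T: T black — skip
          V→O: O is gray → back edge
First back edge: V → O.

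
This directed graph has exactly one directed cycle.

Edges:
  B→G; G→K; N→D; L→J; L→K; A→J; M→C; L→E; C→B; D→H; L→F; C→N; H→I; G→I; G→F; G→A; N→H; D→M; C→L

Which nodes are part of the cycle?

C, D, M, N

DFS with gray/black marking from C:
C gray
  N gray
    H gray
      I gray
      I black
    H black
    D gray
      D→H: H black — skip
      M gray
        M→C: C is gray → back edge
Back edge closes the cycle C → N → D → M → C; its vertices are {C, D, M, N}.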